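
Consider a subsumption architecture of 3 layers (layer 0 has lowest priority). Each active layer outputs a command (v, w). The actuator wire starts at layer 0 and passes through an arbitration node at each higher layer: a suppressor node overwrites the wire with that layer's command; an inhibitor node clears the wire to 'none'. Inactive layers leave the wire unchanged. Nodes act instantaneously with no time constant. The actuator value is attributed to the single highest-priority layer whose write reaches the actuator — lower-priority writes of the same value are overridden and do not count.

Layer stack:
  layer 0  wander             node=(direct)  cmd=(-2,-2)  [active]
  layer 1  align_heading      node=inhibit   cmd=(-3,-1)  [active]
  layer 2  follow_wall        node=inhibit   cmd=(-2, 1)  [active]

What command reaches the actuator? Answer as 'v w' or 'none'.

none

L0 wander: active, feeds wire = (-2, -2)
L1 align_heading: active, inhibitor → wire = none
L2 follow_wall: active, inhibitor → wire = none
actuator = none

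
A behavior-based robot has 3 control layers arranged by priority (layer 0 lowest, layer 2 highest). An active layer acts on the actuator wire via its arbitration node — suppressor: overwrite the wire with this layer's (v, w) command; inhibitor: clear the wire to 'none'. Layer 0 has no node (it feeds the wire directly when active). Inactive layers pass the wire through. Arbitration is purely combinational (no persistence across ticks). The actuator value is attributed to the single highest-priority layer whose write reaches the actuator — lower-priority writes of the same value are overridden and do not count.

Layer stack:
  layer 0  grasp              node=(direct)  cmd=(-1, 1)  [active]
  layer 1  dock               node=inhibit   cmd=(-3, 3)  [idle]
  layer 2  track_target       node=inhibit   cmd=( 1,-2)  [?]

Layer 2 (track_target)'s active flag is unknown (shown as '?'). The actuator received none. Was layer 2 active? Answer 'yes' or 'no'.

yes

If layer 2 is active=yes:
  actuator would be none
If layer 2 is active=no:
  actuator would be (-1, 1)
Observed none, so layer 2 was active.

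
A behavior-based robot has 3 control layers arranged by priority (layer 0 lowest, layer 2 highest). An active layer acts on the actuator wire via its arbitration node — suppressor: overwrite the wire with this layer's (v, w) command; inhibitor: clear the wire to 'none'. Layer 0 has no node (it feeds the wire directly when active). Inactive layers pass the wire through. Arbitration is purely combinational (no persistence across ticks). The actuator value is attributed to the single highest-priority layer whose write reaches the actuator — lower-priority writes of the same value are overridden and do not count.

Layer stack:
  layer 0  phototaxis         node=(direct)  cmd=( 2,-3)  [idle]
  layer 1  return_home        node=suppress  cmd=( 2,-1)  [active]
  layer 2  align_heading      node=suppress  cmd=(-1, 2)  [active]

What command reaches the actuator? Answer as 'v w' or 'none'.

layer 0 (phototaxis) idle — none
layer 1 (return_home) active — suppresses: (2, -1)
layer 2 (align_heading) active — suppresses: (-1, 2)
→ actuator (-1, 2)

-1 2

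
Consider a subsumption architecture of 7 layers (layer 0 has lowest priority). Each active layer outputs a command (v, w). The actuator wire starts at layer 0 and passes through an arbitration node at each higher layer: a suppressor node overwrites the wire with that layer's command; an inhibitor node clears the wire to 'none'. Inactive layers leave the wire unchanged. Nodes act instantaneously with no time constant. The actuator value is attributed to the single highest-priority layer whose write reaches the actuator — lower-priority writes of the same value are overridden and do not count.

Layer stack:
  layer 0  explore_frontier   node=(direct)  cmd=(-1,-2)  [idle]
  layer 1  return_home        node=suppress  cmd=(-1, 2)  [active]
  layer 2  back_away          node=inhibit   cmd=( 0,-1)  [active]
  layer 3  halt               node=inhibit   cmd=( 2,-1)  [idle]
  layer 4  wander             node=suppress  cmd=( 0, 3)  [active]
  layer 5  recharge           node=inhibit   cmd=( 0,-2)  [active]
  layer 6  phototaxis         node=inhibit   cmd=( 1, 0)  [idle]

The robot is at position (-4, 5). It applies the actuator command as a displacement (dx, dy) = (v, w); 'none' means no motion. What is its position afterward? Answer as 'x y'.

layer 0 (explore_frontier) idle — none
layer 1 (return_home) active — suppresses: (-1, 2)
layer 2 (back_away) active — inhibits: none
layer 3 (halt) idle — unchanged: none
layer 4 (wander) active — suppresses: (0, 3)
layer 5 (recharge) active — inhibits: none
layer 6 (phototaxis) idle — unchanged: none
→ actuator none
position: (-4, 5) + none = (-4, 5)

-4 5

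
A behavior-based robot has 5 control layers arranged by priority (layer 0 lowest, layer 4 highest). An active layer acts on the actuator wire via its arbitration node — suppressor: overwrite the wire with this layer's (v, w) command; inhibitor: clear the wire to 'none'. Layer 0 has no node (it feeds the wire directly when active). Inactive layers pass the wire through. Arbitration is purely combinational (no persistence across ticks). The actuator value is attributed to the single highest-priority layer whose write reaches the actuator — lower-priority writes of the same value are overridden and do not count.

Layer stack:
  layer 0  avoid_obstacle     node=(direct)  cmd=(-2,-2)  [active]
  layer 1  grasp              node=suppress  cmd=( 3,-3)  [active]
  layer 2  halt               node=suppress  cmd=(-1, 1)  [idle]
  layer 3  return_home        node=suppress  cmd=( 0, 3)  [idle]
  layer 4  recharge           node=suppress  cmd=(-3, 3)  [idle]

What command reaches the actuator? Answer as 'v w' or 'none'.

3 -3

L0 avoid_obstacle: active, feeds wire = (-2, -2)
L1 grasp: active, suppressor → wire = (3, -3)
L2 halt: idle → wire stays (3, -3)
L3 return_home: idle → wire stays (3, -3)
L4 recharge: idle → wire stays (3, -3)
actuator = (3, -3)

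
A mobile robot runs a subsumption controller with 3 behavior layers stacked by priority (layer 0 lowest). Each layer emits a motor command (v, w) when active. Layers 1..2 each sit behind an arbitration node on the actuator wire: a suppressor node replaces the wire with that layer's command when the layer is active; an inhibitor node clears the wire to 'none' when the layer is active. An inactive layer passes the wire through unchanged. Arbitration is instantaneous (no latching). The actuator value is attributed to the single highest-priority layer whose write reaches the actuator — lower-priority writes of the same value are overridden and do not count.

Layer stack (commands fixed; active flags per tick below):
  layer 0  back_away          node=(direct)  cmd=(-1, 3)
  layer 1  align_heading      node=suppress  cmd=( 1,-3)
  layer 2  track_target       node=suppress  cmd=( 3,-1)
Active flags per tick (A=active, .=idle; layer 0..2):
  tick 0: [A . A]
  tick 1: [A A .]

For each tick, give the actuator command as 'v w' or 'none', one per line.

3 -1
1 -3

tick 0:
  layer 0 (back_away) active — direct: (-1, 3)
  layer 1 (align_heading) idle — unchanged: (-1, 3)
  layer 2 (track_target) active — suppresses: (3, -1)
  → actuator (3, -1)
tick 1:
  layer 0 (back_away) active — direct: (-1, 3)
  layer 1 (align_heading) active — suppresses: (1, -3)
  layer 2 (track_target) idle — unchanged: (1, -3)
  → actuator (1, -3)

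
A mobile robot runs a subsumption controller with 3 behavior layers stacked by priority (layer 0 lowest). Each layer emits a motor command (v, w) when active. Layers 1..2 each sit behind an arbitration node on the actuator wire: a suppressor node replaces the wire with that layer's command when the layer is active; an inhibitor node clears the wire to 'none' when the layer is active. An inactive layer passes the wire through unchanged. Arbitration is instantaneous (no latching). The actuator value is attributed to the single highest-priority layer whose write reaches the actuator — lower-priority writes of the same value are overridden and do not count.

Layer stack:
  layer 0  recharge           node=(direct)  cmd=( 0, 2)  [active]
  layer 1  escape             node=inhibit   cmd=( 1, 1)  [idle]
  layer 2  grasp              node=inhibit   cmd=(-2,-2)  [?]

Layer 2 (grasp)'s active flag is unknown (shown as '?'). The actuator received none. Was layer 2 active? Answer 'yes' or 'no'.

If layer 2 is active=yes:
  actuator would be none
If layer 2 is active=no:
  actuator would be (0, 2)
Observed none, so layer 2 was active.

yes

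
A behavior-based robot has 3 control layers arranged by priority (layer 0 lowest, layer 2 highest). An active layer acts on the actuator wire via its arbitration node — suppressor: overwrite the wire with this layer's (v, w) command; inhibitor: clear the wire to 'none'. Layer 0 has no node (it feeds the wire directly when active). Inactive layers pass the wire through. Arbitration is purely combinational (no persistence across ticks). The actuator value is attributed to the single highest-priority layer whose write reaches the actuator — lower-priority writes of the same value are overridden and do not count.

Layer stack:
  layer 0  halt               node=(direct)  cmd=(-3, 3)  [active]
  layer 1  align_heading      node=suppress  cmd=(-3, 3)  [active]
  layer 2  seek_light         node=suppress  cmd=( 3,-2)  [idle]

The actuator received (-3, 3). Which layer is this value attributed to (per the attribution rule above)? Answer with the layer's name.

[0] halt on; wire := (-3, 3)
[1] align_heading on (suppress); wire := (-3, 3)
[2] seek_light off; pass (-3, 3)
output (-3, 3)
last writer: layer 1 = align_heading

align_heading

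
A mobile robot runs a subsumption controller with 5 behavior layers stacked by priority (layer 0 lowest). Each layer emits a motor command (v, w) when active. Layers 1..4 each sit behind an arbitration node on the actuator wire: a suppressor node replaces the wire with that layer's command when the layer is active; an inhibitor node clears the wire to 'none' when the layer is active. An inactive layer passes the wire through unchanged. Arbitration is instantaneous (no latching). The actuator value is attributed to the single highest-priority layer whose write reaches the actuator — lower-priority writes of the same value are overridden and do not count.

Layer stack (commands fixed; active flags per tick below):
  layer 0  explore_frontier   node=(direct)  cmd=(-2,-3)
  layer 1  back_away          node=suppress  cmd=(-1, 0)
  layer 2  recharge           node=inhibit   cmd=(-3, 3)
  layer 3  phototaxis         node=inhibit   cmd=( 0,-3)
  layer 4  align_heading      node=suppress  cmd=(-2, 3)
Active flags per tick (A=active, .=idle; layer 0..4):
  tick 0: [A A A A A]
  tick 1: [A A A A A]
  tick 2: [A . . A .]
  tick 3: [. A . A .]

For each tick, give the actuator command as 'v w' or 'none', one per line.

tick 0:
  L0 explore_frontier: active, feeds wire = (-2, -3)
  L1 back_away: active, suppressor → wire = (-1, 0)
  L2 recharge: active, inhibitor → wire = none
  L3 phototaxis: active, inhibitor → wire = none
  L4 align_heading: active, suppressor → wire = (-2, 3)
  actuator = (-2, 3)
tick 1:
  L0 explore_frontier: active, feeds wire = (-2, -3)
  L1 back_away: active, suppressor → wire = (-1, 0)
  L2 recharge: active, inhibitor → wire = none
  L3 phototaxis: active, inhibitor → wire = none
  L4 align_heading: active, suppressor → wire = (-2, 3)
  actuator = (-2, 3)
tick 2:
  L0 explore_frontier: active, feeds wire = (-2, -3)
  L1 back_away: idle → wire stays (-2, -3)
  L2 recharge: idle → wire stays (-2, -3)
  L3 phototaxis: active, inhibitor → wire = none
  L4 align_heading: idle → wire stays none
  actuator = none
tick 3:
  L0 explore_frontier: idle → wire = none
  L1 back_away: active, suppressor → wire = (-1, 0)
  L2 recharge: idle → wire stays (-1, 0)
  L3 phototaxis: active, inhibitor → wire = none
  L4 align_heading: idle → wire stays none
  actuator = none

-2 3
-2 3
none
none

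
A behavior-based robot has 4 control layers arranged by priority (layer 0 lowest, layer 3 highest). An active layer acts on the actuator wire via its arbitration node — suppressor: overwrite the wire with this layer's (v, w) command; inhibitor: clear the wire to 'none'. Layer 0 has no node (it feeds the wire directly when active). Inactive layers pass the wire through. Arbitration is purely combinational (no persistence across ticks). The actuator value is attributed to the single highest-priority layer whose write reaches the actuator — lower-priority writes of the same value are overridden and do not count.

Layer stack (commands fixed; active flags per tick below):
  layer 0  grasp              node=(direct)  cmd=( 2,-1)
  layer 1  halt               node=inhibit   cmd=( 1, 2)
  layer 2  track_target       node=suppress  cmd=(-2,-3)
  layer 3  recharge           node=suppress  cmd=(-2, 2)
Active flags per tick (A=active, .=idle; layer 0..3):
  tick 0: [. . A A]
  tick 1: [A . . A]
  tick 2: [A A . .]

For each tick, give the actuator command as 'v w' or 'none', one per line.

tick 0:
  [0] grasp off; wire := none
  [1] halt off; pass none
  [2] track_target on (suppress); wire := (-2, -3)
  [3] recharge on (suppress); wire := (-2, 2)
  output (-2, 2)
tick 1:
  [0] grasp on; wire := (2, -1)
  [1] halt off; pass (2, -1)
  [2] track_target off; pass (2, -1)
  [3] recharge on (suppress); wire := (-2, 2)
  output (-2, 2)
tick 2:
  [0] grasp on; wire := (2, -1)
  [1] halt on (inhibit); wire := none
  [2] track_target off; pass none
  [3] recharge off; pass none
  output none

-2 2
-2 2
none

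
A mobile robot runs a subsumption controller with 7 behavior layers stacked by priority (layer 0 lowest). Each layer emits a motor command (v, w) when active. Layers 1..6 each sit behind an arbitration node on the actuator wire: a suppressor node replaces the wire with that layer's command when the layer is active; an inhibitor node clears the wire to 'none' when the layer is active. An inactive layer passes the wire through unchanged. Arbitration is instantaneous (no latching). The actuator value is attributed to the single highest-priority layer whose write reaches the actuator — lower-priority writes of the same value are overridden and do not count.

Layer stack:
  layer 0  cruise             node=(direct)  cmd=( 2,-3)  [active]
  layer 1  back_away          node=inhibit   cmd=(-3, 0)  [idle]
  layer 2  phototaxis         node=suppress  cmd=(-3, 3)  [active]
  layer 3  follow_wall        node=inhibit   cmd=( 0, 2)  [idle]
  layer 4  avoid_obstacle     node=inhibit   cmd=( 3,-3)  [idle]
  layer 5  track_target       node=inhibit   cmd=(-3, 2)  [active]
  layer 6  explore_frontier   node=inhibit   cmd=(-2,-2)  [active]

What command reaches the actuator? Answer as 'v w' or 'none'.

[0] cruise on; wire := (2, -3)
[1] back_away off; pass (2, -3)
[2] phototaxis on (suppress); wire := (-3, 3)
[3] follow_wall off; pass (-3, 3)
[4] avoid_obstacle off; pass (-3, 3)
[5] track_target on (inhibit); wire := none
[6] explore_frontier on (inhibit); wire := none
output none

none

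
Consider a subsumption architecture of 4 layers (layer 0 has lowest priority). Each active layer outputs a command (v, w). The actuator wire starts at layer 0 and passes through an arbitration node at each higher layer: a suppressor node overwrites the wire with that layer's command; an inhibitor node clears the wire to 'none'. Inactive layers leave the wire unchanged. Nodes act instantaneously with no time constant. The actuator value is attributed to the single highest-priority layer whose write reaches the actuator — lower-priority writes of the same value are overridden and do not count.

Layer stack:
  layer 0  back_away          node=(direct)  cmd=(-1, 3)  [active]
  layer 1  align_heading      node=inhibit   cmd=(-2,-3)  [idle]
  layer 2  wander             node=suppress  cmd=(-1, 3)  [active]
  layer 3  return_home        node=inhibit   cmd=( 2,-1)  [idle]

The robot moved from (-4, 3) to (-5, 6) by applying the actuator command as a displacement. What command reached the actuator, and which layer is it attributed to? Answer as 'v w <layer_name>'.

displacement = (-5, 6) − (-4, 3) = (-1, 3)
L0 back_away: active, feeds wire = (-1, 3)
L1 align_heading: idle → wire stays (-1, 3)
L2 wander: active, suppressor → wire = (-1, 3)
L3 return_home: idle → wire stays (-1, 3)
actuator = (-1, 3) — from layer 2 (wander)

-1 3 wander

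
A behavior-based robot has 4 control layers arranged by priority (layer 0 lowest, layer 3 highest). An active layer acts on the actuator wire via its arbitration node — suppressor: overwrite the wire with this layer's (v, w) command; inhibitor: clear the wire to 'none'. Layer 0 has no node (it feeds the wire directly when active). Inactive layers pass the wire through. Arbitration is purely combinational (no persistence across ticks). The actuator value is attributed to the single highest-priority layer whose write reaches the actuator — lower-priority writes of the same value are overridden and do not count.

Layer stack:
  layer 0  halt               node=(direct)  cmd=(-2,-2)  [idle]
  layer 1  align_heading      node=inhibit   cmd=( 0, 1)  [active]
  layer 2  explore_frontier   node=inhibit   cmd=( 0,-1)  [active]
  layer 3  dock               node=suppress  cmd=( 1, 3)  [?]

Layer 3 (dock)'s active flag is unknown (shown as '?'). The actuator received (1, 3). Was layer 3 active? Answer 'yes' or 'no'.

If layer 3 is active=yes:
  actuator would be (1, 3)
If layer 3 is active=no:
  actuator would be none
Observed (1, 3), so layer 3 was active.

yes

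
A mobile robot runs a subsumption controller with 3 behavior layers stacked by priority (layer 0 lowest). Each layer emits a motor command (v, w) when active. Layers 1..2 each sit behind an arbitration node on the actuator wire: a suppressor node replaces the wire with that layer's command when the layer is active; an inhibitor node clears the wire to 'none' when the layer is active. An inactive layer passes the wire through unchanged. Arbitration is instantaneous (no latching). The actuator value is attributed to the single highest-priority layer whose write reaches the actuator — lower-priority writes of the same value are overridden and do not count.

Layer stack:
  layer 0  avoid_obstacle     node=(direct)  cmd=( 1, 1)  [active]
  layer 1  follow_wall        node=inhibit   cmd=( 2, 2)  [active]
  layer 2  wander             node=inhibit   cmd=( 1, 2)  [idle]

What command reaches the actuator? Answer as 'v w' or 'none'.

L0 avoid_obstacle: active, feeds wire = (1, 1)
L1 follow_wall: active, inhibitor → wire = none
L2 wander: idle → wire stays none
actuator = none

none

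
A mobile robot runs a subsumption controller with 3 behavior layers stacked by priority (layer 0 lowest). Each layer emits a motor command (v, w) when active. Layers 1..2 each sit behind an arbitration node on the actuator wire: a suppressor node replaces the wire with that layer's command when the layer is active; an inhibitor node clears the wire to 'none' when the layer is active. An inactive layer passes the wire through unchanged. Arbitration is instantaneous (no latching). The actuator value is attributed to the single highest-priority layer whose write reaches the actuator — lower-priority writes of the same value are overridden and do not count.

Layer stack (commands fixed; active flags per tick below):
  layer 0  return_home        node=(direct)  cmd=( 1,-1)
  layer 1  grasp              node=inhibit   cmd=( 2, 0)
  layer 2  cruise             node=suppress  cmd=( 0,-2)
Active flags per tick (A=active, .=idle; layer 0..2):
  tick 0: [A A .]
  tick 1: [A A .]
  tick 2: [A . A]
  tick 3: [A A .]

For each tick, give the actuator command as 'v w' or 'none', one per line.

none
none
0 -2
none

tick 0:
  [0] return_home on; wire := (1, -1)
  [1] grasp on (inhibit); wire := none
  [2] cruise off; pass none
  output none
tick 1:
  [0] return_home on; wire := (1, -1)
  [1] grasp on (inhibit); wire := none
  [2] cruise off; pass none
  output none
tick 2:
  [0] return_home on; wire := (1, -1)
  [1] grasp off; pass (1, -1)
  [2] cruise on (suppress); wire := (0, -2)
  output (0, -2)
tick 3:
  [0] return_home on; wire := (1, -1)
  [1] grasp on (inhibit); wire := none
  [2] cruise off; pass none
  output none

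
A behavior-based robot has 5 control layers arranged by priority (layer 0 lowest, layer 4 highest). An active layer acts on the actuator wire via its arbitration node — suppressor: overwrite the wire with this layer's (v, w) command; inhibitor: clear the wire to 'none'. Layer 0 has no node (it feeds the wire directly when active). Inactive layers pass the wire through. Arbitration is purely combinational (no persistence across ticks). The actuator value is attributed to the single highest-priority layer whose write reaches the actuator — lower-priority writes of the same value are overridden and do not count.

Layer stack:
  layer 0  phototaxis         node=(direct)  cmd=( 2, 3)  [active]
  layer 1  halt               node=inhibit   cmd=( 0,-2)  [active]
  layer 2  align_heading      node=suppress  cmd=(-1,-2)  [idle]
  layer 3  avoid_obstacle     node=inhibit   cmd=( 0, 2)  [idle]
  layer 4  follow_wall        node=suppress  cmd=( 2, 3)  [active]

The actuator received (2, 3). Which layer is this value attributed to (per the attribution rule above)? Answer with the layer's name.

layer 0 (phototaxis) active — direct: (2, 3)
layer 1 (halt) active — inhibits: none
layer 2 (align_heading) idle — unchanged: none
layer 3 (avoid_obstacle) idle — unchanged: none
layer 4 (follow_wall) active — suppresses: (2, 3)
→ actuator (2, 3)
last writer: layer 4 = follow_wall

follow_wall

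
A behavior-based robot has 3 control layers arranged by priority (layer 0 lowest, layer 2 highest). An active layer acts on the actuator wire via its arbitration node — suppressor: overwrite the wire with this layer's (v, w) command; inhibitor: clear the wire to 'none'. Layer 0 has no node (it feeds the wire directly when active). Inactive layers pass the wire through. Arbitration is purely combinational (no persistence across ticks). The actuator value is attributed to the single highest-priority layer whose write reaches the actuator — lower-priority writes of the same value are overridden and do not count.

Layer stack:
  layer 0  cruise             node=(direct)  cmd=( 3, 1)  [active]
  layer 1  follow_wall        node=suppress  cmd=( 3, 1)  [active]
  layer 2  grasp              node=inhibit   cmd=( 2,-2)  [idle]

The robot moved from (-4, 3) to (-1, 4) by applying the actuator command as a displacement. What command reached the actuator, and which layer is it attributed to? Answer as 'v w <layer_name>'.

displacement = (-1, 4) − (-4, 3) = (3, 1)
L0 cruise: active, feeds wire = (3, 1)
L1 follow_wall: active, suppressor → wire = (3, 1)
L2 grasp: idle → wire stays (3, 1)
actuator = (3, 1) — from layer 1 (follow_wall)

3 1 follow_wall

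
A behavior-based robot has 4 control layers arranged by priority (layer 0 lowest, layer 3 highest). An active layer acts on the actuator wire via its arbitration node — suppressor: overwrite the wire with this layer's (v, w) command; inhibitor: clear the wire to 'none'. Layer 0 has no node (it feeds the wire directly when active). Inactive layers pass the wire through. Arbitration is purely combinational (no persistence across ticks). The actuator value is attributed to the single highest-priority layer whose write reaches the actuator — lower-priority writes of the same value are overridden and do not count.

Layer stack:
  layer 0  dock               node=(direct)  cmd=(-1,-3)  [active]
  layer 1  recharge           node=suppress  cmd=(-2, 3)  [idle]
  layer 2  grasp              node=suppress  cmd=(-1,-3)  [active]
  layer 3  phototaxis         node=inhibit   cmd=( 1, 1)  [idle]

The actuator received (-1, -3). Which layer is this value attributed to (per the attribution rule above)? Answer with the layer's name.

[0] dock on; wire := (-1, -3)
[1] recharge off; pass (-1, -3)
[2] grasp on (suppress); wire := (-1, -3)
[3] phototaxis off; pass (-1, -3)
output (-1, -3)
last writer: layer 2 = grasp

grasp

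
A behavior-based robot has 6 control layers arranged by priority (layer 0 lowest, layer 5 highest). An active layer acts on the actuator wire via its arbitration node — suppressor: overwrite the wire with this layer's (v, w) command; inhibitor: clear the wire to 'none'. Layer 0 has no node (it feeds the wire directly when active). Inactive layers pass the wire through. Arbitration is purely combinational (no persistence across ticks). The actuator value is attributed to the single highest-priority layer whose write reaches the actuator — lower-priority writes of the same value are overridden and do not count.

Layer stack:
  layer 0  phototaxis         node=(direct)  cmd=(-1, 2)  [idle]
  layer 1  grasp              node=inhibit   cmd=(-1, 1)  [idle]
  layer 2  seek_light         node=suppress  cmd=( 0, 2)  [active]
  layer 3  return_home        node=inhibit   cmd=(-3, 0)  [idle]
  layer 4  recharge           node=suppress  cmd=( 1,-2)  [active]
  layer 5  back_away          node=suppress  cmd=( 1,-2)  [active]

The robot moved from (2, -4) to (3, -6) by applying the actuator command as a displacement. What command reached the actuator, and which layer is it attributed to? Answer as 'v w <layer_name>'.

1 -2 back_away

displacement = (3, -6) − (2, -4) = (1, -2)
[0] phototaxis off; wire := none
[1] grasp off; pass none
[2] seek_light on (suppress); wire := (0, 2)
[3] return_home off; pass (0, 2)
[4] recharge on (suppress); wire := (1, -2)
[5] back_away on (suppress); wire := (1, -2)
output (1, -2) — from layer 5 (back_away)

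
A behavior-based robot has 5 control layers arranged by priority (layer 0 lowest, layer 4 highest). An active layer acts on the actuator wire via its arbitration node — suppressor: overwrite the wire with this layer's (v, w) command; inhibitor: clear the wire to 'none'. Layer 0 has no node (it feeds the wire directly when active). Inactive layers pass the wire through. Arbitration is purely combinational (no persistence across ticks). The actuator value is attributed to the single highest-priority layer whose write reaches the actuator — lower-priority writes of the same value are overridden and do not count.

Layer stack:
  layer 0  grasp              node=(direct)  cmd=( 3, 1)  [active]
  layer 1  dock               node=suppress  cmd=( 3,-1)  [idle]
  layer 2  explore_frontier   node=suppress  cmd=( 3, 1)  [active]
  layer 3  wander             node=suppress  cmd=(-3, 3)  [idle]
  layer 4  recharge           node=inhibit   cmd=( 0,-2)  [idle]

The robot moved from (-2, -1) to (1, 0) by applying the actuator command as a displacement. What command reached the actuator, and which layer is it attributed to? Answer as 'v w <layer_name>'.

displacement = (1, 0) − (-2, -1) = (3, 1)
[0] grasp on; wire := (3, 1)
[1] dock off; pass (3, 1)
[2] explore_frontier on (suppress); wire := (3, 1)
[3] wander off; pass (3, 1)
[4] recharge off; pass (3, 1)
output (3, 1) — from layer 2 (explore_frontier)

3 1 explore_frontier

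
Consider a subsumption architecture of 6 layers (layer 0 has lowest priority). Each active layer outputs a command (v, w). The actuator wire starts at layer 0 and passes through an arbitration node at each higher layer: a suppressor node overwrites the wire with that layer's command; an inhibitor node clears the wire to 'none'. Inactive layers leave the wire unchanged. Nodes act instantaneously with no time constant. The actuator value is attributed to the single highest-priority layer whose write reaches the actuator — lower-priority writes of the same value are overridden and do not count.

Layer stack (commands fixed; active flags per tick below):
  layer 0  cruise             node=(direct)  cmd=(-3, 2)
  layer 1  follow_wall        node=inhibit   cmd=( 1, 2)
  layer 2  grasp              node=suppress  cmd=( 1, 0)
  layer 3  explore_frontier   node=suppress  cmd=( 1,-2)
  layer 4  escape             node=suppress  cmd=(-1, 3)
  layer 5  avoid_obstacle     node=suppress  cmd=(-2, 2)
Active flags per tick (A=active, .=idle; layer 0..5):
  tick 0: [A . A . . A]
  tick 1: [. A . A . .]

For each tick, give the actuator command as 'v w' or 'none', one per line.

tick 0:
  L0 cruise: active, feeds wire = (-3, 2)
  L1 follow_wall: idle → wire stays (-3, 2)
  L2 grasp: active, suppressor → wire = (1, 0)
  L3 explore_frontier: idle → wire stays (1, 0)
  L4 escape: idle → wire stays (1, 0)
  L5 avoid_obstacle: active, suppressor → wire = (-2, 2)
  actuator = (-2, 2)
tick 1:
  L0 cruise: idle → wire = none
  L1 follow_wall: active, inhibitor → wire = none
  L2 grasp: idle → wire stays none
  L3 explore_frontier: active, suppressor → wire = (1, -2)
  L4 escape: idle → wire stays (1, -2)
  L5 avoid_obstacle: idle → wire stays (1, -2)
  actuator = (1, -2)

-2 2
1 -2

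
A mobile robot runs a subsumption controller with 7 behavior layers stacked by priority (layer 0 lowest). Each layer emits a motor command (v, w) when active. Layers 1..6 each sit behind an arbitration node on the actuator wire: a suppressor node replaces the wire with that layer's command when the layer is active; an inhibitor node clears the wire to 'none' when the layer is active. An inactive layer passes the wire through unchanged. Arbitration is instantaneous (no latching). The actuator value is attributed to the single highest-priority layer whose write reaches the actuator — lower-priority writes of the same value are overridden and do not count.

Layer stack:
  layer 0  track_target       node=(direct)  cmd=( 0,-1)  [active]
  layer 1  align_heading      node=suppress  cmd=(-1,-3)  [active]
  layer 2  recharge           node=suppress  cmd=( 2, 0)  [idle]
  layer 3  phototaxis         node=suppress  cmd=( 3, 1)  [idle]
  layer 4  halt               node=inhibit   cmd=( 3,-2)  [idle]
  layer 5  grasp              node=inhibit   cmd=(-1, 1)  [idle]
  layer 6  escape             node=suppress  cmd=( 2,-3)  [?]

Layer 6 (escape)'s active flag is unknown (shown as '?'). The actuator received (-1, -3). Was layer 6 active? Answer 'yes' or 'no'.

no

If layer 6 is active=yes:
  actuator would be (2, -3)
If layer 6 is active=no:
  actuator would be (-1, -3)
Observed (-1, -3), so layer 6 was idle.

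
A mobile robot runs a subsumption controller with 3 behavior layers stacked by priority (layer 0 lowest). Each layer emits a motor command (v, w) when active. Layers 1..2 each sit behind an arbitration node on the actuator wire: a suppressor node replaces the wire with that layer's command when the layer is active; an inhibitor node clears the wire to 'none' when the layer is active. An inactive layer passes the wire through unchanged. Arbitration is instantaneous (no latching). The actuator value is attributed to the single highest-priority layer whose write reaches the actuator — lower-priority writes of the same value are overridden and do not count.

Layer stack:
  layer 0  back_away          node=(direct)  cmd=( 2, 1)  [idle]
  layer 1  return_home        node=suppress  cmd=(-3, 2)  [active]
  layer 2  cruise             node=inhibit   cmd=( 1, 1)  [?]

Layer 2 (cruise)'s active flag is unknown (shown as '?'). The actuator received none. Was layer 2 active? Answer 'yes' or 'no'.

If layer 2 is active=yes:
  actuator would be none
If layer 2 is active=no:
  actuator would be (-3, 2)
Observed none, so layer 2 was active.

yes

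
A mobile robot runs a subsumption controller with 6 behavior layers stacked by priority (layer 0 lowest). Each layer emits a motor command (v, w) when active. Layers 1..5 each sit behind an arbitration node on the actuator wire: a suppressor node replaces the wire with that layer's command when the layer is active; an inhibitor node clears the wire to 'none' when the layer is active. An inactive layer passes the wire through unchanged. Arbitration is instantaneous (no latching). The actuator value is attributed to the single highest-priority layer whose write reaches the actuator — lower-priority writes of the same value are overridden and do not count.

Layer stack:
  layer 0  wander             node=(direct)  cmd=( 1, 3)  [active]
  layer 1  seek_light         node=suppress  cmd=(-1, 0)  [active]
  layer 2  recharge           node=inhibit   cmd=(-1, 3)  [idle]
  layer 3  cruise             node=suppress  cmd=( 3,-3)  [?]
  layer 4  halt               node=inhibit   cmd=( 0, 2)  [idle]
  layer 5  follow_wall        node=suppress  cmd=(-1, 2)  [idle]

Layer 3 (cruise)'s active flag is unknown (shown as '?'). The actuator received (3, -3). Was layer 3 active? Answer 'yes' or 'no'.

yes

If layer 3 is active=yes:
  actuator would be (3, -3)
If layer 3 is active=no:
  actuator would be (-1, 0)
Observed (3, -3), so layer 3 was active.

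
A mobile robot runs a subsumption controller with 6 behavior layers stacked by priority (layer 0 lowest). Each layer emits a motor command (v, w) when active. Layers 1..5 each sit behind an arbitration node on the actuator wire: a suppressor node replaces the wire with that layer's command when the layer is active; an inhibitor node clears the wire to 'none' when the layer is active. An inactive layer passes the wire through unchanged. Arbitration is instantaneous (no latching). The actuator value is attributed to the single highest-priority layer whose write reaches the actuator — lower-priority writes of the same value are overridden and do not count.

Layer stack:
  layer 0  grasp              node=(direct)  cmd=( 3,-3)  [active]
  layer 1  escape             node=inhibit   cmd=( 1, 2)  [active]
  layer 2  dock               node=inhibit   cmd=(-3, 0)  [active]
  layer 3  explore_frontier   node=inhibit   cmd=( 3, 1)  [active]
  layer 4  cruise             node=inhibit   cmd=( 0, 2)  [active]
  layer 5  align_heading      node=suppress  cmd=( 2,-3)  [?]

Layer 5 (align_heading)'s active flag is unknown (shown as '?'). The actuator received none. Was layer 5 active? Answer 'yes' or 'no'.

If layer 5 is active=yes:
  actuator would be (2, -3)
If layer 5 is active=no:
  actuator would be none
Observed none, so layer 5 was idle.

no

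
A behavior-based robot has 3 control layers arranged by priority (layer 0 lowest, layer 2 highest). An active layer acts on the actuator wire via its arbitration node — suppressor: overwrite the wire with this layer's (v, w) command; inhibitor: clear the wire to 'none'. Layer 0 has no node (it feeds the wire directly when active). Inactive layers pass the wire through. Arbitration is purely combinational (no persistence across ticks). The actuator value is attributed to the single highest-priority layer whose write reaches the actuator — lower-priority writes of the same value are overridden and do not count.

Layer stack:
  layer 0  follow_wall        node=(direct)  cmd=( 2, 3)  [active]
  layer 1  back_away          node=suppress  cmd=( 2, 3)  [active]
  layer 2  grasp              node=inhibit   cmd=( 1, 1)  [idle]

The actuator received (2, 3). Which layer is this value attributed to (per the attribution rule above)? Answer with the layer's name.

back_away

L0 follow_wall: active, feeds wire = (2, 3)
L1 back_away: active, suppressor → wire = (2, 3)
L2 grasp: idle → wire stays (2, 3)
actuator = (2, 3)
last writer: layer 1 = back_away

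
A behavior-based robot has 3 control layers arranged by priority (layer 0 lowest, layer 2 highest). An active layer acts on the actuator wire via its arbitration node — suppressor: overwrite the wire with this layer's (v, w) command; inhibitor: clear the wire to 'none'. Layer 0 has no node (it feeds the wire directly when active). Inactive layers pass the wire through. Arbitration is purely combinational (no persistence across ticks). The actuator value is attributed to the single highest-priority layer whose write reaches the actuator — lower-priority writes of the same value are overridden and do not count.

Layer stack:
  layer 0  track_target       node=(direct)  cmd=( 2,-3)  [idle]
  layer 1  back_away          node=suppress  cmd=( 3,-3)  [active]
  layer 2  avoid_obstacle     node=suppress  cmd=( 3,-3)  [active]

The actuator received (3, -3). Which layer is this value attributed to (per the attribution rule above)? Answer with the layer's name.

avoid_obstacle

layer 0 (track_target) idle — none
layer 1 (back_away) active — suppresses: (3, -3)
layer 2 (avoid_obstacle) active — suppresses: (3, -3)
→ actuator (3, -3)
last writer: layer 2 = avoid_obstacle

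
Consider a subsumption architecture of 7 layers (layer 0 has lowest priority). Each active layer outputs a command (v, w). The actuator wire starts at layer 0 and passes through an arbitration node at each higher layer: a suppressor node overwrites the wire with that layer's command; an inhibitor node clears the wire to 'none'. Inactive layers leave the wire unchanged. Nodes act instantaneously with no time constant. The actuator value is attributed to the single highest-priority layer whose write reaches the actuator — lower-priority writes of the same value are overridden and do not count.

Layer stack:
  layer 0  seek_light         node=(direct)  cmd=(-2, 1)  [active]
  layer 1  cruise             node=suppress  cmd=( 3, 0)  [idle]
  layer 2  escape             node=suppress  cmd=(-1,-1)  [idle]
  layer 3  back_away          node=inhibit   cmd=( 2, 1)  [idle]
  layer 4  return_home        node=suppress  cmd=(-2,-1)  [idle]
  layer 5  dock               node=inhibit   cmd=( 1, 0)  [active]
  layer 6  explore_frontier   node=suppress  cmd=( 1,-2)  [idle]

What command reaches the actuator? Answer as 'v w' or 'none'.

none

L0 seek_light: active, feeds wire = (-2, 1)
L1 cruise: idle → wire stays (-2, 1)
L2 escape: idle → wire stays (-2, 1)
L3 back_away: idle → wire stays (-2, 1)
L4 return_home: idle → wire stays (-2, 1)
L5 dock: active, inhibitor → wire = none
L6 explore_frontier: idle → wire stays none
actuator = none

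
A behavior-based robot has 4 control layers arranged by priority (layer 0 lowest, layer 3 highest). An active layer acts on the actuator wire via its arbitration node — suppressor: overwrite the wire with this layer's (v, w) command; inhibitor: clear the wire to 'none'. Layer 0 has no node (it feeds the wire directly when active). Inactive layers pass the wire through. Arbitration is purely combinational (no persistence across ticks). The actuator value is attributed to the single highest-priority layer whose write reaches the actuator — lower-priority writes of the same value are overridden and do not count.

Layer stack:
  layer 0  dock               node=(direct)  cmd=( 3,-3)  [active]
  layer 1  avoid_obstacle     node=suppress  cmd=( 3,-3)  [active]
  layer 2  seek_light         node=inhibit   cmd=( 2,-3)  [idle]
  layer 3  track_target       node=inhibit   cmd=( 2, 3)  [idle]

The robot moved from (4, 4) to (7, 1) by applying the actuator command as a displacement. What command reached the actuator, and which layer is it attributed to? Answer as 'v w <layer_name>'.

displacement = (7, 1) − (4, 4) = (3, -3)
[0] dock on; wire := (3, -3)
[1] avoid_obstacle on (suppress); wire := (3, -3)
[2] seek_light off; pass (3, -3)
[3] track_target off; pass (3, -3)
output (3, -3) — from layer 1 (avoid_obstacle)

3 -3 avoid_obstacle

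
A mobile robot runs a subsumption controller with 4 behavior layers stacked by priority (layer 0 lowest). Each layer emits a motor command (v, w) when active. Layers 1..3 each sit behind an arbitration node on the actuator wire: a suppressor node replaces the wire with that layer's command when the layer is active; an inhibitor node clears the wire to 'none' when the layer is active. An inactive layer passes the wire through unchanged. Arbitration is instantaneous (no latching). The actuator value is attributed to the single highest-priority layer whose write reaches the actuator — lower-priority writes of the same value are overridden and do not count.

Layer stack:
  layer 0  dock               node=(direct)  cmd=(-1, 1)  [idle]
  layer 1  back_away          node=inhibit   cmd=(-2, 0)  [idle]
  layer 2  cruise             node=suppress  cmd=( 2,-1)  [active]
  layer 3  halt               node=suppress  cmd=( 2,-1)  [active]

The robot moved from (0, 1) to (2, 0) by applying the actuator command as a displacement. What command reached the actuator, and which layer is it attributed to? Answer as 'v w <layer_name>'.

2 -1 halt

displacement = (2, 0) − (0, 1) = (2, -1)
layer 0 (dock) idle — none
layer 1 (back_away) idle — unchanged: none
layer 2 (cruise) active — suppresses: (2, -1)
layer 3 (halt) active — suppresses: (2, -1)
→ actuator (2, -1) — from layer 3 (halt)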